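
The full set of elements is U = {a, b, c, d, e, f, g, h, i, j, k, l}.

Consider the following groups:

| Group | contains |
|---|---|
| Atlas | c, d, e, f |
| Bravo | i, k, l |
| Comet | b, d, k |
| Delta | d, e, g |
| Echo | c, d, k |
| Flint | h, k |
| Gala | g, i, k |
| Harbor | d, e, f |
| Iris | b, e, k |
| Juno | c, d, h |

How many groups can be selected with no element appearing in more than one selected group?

2

Atlas, Flint are pairwise disjoint (Atlas={c,d,e,f}; Flint={h,k}).
Every remaining group overlaps one of these, and no 3 of the listed groups are pairwise disjoint, so 2 is the maximum.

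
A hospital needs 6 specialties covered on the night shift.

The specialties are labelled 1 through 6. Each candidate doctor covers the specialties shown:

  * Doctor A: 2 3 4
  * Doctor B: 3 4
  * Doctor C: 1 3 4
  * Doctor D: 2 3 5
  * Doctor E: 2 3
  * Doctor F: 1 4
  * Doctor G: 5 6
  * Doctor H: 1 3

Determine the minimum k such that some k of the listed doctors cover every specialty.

C and D and G together: C ∪ D ∪ G = {1, 2, 3, 4, 5, 6} — every specialty is covered.
Only G contains 6, so G is forced; the remaining 4 specialties need at least 2 more doctors (each remaining doctor adds at most 3) — so at least 3 doctors are needed, and 3 is optimal.

3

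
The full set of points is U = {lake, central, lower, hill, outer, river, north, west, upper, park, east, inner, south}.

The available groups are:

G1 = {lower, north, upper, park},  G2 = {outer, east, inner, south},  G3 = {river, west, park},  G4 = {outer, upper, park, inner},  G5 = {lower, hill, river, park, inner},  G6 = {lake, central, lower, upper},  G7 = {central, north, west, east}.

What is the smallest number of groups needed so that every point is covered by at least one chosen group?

4

Take {G2, G5, G6, G7}. Their union is {lake, central, lower, hill, outer, river, north, west, upper, park, east, inner, south}, which is all 13 points.
Only G6 contains lake, so G6 is forced; the remaining 9 points need at least 3 more groups (each remaining group adds at most 4) — so at least 4 groups are needed, and 4 is optimal.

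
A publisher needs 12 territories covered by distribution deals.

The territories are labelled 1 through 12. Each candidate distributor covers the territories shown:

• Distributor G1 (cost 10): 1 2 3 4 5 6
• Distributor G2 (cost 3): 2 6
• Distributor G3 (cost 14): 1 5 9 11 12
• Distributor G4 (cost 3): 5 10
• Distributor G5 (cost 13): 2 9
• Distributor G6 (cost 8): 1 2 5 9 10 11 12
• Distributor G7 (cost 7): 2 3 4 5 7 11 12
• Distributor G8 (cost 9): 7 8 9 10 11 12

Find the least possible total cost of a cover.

19

G1, G8 together cover every territory (G1 ∪ G8 = {1, 2, 3, 4, 5, 6, 7, 8, 9, 10, 11, 12}); total cost 10 + 9 = 19.
The greedy pick G7, G6, G2, G8 costs 27; no covering selection beats 19.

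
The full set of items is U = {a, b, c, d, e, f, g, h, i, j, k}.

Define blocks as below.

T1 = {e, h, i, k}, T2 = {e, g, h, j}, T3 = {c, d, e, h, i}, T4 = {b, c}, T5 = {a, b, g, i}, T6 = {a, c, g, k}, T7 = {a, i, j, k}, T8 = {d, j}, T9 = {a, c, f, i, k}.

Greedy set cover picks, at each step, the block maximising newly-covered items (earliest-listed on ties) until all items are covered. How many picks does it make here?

Greedy: pick T3 (covers 5 new) → pick T5 (covers 3 new) → pick T7 (covers 2 new) → pick T9 (covers 1 new). Total picks: 4.

4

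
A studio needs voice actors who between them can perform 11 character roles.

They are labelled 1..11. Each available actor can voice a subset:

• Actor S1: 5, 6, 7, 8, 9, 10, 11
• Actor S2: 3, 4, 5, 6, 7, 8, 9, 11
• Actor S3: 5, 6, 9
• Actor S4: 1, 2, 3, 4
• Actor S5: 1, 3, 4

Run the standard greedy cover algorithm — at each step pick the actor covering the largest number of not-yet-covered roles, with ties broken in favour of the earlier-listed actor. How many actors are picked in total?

3

Greedy: pick S2 (covers 8 new) → pick S4 (covers 2 new) → pick S1 (covers 1 new). Total picks: 3.
(The true minimum cover uses only 2 actors, so greedy is not optimal here.)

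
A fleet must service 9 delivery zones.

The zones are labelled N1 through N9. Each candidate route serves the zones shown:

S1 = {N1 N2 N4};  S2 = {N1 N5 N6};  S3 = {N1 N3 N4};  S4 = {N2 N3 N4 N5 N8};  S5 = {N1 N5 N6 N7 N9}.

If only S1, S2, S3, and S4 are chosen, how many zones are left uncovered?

2

Union of S1, S2, S3, S4 = {N1, N2, N3, N4, N5, N6, N8}.
Not covered: N7, N9 — 2 zones.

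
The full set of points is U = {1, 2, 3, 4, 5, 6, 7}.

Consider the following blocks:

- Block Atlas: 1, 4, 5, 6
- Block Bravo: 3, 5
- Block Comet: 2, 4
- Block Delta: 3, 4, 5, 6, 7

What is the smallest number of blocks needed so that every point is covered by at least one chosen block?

Take {Atlas, Comet, Delta}. Their union is {1, 2, 3, 4, 5, 6, 7}, which is all 7 points.
Only Atlas contains 1, so Atlas is forced; the remaining 3 points need at least 2 more blocks (each remaining block adds at most 2) — so at least 3 blocks are needed, and 3 is optimal.

3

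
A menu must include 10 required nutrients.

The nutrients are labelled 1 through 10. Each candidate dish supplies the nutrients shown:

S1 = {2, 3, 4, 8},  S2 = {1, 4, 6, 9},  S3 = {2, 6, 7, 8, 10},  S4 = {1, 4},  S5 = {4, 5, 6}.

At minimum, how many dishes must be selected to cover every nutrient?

S1 and S2 and S3 and S5 together: S1 ∪ S2 ∪ S3 ∪ S5 = {1, 2, 3, 4, 5, 6, 7, 8, 9, 10} — every nutrient is covered.
No 3 of the 5 dishes cover everything (all 10 combinations miss at least one nutrient), so 4 is optimal.

4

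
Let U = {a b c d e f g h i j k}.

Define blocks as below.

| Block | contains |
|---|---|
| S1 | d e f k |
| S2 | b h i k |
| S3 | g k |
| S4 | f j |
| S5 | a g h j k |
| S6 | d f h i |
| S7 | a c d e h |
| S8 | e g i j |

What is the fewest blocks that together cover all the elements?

S1, S2, S5, and S7 cover everything between them: the union {a, b, c, d, e, f, g, h, i, j, k} is all of U.
No 3 of the 8 blocks cover everything (all 56 combinations miss at least one element), so 4 is optimal.

4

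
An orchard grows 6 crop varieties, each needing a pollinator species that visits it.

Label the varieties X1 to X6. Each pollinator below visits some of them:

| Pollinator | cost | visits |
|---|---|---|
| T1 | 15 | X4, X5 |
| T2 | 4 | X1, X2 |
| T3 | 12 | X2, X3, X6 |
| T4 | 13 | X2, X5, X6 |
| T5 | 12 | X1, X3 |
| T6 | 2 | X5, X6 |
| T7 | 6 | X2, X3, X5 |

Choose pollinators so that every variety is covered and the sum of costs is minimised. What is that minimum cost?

27

T1, T2, T6, T7 together cover every variety (T1 ∪ T2 ∪ T6 ∪ T7 = {X1, X2, X3, X4, X5, X6}); total cost 15 + 4 + 2 + 6 = 27.
No covering selection has total cost below 27.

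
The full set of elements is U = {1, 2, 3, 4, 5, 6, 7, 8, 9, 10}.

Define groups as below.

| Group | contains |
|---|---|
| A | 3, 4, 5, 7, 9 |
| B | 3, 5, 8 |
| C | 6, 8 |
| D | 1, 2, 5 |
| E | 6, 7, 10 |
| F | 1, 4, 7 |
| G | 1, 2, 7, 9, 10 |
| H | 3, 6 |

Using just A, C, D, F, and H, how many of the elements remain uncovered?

Union of A, C, D, F, H = {1, 2, 3, 4, 5, 6, 7, 8, 9}.
Not covered: 10 — 1 element.

1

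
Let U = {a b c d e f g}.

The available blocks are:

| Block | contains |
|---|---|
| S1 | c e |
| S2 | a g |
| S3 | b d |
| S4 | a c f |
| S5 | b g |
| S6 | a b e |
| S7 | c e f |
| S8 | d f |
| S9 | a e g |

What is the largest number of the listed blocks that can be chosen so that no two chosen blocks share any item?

3

S1, S2, S8 are pairwise disjoint (S1={c,e}; S2={a,g}; S8={d,f}).
Every remaining block overlaps one of these, and no 4 of the listed blocks are pairwise disjoint, so 3 is the maximum.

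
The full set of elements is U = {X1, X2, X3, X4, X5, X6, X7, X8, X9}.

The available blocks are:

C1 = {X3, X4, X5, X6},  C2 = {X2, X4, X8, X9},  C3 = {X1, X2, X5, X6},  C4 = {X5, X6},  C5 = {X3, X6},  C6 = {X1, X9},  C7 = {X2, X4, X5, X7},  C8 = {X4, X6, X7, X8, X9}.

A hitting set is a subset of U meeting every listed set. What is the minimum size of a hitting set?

H = {X5, X6, X9} meets every block (each contains at least one member of H), and |H| = 3.
The blocks C5, C6, C7 are pairwise disjoint, so any hitting set needs a separate element for each — at least 3. Hence 3 is optimal.

3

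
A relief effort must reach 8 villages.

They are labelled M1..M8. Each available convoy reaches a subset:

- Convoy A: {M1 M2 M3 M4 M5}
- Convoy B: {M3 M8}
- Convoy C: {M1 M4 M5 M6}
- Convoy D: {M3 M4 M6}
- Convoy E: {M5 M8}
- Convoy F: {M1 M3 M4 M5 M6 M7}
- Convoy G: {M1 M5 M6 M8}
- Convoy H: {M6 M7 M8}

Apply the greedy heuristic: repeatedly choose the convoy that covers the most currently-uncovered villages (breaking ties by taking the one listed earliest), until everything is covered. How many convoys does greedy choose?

Greedy: pick F (covers 6 new) → pick A (covers 1 new) → pick B (covers 1 new). Total picks: 3.
(The true minimum cover uses only 2 convoys, so greedy is not optimal here.)

3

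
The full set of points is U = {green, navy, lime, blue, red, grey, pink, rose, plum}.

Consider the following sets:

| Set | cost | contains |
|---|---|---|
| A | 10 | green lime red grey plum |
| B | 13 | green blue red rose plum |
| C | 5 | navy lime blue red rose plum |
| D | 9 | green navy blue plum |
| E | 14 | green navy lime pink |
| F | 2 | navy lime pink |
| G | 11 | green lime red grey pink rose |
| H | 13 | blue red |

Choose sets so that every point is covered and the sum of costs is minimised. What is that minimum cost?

16

C, G together cover every point (C ∪ G = {green, navy, lime, blue, red, grey, pink, rose, plum}); total cost 5 + 11 = 16.
The greedy pick F, C, A costs 17; no covering selection beats 16.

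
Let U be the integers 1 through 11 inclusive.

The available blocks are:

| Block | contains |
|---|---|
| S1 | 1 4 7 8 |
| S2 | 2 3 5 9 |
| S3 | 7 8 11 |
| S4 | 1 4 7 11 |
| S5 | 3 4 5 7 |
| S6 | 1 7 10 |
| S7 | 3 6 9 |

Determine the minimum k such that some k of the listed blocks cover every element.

5

S2 and S3 and S5 and S6 and S7 together: S2 ∪ S3 ∪ S5 ∪ S6 ∪ S7 = {1, 2, 3, 4, 5, 6, 7, 8, 9, 10, 11} — every element is covered.
No 4 of the 7 blocks cover everything (all 35 combinations miss at least one element), so 5 is optimal.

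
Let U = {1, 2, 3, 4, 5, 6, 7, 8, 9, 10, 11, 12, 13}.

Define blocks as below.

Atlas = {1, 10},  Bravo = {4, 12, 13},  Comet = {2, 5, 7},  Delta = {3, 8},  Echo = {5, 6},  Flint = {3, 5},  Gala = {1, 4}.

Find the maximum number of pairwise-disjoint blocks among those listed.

Atlas, Bravo, Comet, Delta are pairwise disjoint (Atlas={1,10}; Bravo={4,12,13}; Comet={2,5,7}; Delta={3,8}).
Every remaining block overlaps one of these, and no 5 of the listed blocks are pairwise disjoint, so 4 is the maximum.

4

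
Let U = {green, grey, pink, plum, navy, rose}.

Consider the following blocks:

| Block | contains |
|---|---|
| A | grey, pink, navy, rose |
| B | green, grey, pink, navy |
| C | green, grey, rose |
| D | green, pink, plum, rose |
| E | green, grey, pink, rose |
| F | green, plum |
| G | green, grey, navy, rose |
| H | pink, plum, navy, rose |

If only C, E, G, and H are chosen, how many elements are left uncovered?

Union of C, E, G, H = {green, grey, pink, plum, navy, rose} — that's every element, so 0 are uncovered.

0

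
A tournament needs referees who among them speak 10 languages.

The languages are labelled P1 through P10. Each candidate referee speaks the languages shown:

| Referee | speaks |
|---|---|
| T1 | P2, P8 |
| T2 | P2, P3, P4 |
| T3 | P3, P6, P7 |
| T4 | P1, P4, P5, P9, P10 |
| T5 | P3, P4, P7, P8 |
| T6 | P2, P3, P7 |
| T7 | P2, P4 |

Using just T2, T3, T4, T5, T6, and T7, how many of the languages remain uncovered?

Union of T2, T3, T4, T5, T6, T7 = {P1, P2, P3, P4, P5, P6, P7, P8, P9, P10} — that's every language, so 0 are uncovered.

0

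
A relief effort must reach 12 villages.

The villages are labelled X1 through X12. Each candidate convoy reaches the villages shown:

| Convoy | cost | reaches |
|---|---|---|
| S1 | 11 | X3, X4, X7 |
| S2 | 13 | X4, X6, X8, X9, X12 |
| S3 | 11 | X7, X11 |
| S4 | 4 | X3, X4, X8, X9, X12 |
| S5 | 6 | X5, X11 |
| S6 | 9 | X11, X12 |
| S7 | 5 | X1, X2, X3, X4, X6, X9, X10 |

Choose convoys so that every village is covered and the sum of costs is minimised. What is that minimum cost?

S3, S4, S5, S7 together cover every village (S3 ∪ S4 ∪ S5 ∪ S7 = {X1, X2, X3, X4, X5, X6, X7, X8, X9, X10, X11, X12}); total cost 11 + 4 + 6 + 5 = 26.
No covering selection has total cost below 26.

26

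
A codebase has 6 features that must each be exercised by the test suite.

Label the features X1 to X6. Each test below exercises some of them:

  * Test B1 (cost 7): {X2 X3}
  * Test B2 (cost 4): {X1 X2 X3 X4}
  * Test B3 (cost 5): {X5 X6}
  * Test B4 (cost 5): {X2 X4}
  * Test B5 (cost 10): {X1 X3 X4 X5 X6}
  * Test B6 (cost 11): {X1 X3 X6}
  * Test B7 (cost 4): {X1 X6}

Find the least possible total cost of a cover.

B2, B3 together cover every feature (B2 ∪ B3 = {X1, X2, X3, X4, X5, X6}); total cost 4 + 5 = 9.
No covering selection has total cost below 9.

9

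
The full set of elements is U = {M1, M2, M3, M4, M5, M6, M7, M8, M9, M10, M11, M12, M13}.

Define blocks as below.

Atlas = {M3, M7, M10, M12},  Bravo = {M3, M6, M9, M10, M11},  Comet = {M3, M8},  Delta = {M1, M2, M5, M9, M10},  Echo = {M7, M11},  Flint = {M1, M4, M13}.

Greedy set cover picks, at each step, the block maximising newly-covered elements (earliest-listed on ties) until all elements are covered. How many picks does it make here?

5

Greedy: pick Bravo (covers 5 new) → pick Delta (covers 3 new) → pick Atlas (covers 2 new) → pick Flint (covers 2 new) → pick Comet (covers 1 new). Total picks: 5.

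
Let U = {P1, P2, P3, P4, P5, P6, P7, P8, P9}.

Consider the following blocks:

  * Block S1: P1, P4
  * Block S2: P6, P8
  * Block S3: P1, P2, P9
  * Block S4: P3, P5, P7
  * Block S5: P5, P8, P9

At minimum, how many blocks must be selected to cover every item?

S1, S2, S3, and S4 cover everything between them: the union {P1, P2, P3, P4, P5, P6, P7, P8, P9} is all of U.
Only S1 contains P4, so S1 is forced; the remaining 7 items need at least 3 more blocks (each remaining block adds at most 3) — so at least 4 blocks are needed, and 4 is optimal.

4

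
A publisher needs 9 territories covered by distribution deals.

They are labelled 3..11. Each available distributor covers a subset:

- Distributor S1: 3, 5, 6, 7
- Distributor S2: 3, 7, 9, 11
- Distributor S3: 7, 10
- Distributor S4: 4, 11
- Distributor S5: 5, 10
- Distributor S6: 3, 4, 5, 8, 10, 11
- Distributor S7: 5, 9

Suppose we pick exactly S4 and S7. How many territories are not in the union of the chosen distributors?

Union of S4, S7 = {4, 5, 9, 11}.
Not covered: 3, 6, 7, 8, 10 — 5 territories.

5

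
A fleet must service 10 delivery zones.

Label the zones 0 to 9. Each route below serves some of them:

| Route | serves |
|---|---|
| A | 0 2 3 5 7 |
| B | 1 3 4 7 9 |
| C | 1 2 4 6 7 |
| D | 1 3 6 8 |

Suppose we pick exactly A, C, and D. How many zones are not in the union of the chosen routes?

1

Union of A, C, D = {0, 1, 2, 3, 4, 5, 6, 7, 8}.
Not covered: 9 — 1 zone.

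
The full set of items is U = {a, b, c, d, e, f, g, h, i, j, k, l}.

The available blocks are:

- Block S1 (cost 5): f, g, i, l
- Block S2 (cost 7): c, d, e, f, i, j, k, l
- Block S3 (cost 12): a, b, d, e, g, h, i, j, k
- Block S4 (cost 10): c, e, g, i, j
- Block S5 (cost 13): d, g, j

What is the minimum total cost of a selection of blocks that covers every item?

S2, S3 together cover every item (S2 ∪ S3 = {a, b, c, d, e, f, g, h, i, j, k, l}); total cost 7 + 12 = 19.
No covering selection has total cost below 19.

19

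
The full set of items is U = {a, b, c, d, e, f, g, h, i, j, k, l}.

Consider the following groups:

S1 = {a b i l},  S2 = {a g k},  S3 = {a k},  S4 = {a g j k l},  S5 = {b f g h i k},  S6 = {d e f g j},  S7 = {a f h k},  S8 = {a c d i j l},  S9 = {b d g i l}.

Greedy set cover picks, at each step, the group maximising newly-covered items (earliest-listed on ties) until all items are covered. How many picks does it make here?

3

Greedy: pick S5 (covers 6 new) → pick S8 (covers 5 new) → pick S6 (covers 1 new). Total picks: 3.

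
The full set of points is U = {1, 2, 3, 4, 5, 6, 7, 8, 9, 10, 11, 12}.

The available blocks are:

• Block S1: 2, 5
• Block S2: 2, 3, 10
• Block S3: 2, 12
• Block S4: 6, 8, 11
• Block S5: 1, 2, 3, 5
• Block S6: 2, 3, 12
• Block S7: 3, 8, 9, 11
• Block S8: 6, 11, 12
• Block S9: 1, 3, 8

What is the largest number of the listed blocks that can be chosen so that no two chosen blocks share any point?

3

S1, S8, S9 are pairwise disjoint (S1={2,5}; S8={6,11,12}; S9={1,3,8}).
Every remaining block overlaps one of these, and no 4 of the listed blocks are pairwise disjoint, so 3 is the maximum.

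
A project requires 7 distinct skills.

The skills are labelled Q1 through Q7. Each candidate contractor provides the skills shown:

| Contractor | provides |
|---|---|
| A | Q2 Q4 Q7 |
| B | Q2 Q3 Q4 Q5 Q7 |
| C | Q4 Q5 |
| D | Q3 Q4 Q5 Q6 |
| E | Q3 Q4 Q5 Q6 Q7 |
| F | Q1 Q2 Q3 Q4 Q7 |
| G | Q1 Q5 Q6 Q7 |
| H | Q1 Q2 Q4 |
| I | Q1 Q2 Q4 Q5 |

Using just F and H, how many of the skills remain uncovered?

2

Union of F, H = {Q1, Q2, Q3, Q4, Q7}.
Not covered: Q5, Q6 — 2 skills.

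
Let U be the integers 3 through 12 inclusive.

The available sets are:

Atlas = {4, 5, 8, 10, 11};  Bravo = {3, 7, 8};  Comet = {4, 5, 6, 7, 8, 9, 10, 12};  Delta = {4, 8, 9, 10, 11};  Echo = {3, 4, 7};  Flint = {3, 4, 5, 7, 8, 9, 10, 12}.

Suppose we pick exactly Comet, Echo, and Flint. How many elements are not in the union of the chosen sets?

1

Union of Comet, Echo, Flint = {3, 4, 5, 6, 7, 8, 9, 10, 12}.
Not covered: 11 — 1 element.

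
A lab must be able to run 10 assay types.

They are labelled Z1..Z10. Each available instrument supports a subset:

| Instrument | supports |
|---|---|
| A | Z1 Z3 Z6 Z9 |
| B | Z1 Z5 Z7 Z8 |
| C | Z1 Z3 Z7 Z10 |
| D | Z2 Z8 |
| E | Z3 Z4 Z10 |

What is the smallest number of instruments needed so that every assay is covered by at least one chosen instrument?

4

Take {A, B, D, E}. Their union is {Z1, Z2, Z3, Z4, Z5, Z6, Z7, Z8, Z9, Z10}, which is all 10 assays.
No 3 of the 5 instruments cover everything (all 10 combinations miss at least one assay), so 4 is optimal.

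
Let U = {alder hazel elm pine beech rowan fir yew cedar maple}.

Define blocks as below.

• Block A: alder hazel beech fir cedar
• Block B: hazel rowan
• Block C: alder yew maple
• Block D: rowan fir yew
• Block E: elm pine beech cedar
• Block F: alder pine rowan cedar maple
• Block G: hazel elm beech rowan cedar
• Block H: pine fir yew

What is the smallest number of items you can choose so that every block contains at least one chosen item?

Take T = {beech, rowan, yew}. Each listed block contains at least one of these, so T is a hitting set of size 3.
The blocks B, C, E are pairwise disjoint, so any hitting set needs a separate item for each — at least 3. Hence 3 is optimal.

3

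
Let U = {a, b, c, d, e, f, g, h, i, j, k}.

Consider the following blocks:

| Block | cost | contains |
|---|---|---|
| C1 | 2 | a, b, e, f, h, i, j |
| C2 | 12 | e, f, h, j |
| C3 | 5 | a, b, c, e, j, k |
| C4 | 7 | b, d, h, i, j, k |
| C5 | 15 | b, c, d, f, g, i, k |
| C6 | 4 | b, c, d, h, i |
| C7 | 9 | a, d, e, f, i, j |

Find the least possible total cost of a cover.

C1, C5 together cover every element (C1 ∪ C5 = {a, b, c, d, e, f, g, h, i, j, k}); total cost 2 + 15 = 17.
The greedy pick C1, C6, C3, C5 costs 26; no covering selection beats 17.

17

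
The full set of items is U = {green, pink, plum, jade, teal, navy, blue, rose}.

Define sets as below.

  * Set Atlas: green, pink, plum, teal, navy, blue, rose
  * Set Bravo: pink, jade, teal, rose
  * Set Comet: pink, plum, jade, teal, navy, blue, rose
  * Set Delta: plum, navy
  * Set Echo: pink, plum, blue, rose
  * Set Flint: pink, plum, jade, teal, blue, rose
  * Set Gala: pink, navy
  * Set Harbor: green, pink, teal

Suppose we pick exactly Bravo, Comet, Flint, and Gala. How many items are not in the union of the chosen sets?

1

Union of Bravo, Comet, Flint, Gala = {pink, plum, jade, teal, navy, blue, rose}.
Not covered: green — 1 item.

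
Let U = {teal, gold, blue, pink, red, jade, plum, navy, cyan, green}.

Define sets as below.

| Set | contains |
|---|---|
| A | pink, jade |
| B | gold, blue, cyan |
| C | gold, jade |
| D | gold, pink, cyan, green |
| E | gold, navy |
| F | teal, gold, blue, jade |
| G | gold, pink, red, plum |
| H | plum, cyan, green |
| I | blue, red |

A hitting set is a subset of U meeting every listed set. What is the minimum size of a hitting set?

The 4 items {gold, blue, pink, cyan} hit every set.
The sets A, E, H, I are pairwise disjoint, so any hitting set needs a separate item for each — at least 4. Hence 4 is optimal.

4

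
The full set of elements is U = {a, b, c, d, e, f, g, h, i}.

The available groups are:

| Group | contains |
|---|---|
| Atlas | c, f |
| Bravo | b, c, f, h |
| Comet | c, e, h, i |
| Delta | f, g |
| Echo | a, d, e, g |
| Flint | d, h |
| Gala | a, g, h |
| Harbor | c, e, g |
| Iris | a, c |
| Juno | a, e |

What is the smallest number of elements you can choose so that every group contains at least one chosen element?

4

The 4 elements {a, f, g, h} hit every group.
No choice of 3 elements meets every group, so 4 is the minimum.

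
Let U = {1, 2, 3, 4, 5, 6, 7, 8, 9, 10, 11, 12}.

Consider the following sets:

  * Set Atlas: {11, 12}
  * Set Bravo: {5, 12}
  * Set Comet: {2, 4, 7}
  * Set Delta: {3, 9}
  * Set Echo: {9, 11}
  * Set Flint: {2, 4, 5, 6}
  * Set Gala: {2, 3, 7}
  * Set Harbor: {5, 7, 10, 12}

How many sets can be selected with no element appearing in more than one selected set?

Bravo, Comet, Echo are pairwise disjoint (Bravo={5,12}; Comet={2,4,7}; Echo={9,11}).
Every remaining set overlaps one of these, and no 4 of the listed sets are pairwise disjoint, so 3 is the maximum.

3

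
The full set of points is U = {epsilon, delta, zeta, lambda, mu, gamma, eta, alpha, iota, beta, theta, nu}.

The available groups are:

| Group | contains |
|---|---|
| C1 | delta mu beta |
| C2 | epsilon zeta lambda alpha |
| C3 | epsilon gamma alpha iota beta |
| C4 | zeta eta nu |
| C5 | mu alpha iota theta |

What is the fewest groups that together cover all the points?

Take {C1, C2, C3, C4, C5}. Their union is {epsilon, delta, zeta, lambda, mu, gamma, eta, alpha, iota, beta, theta, nu}, which is all 12 points.
No 4 of the 5 groups cover everything (all 5 combinations miss at least one point), so 5 is optimal.

5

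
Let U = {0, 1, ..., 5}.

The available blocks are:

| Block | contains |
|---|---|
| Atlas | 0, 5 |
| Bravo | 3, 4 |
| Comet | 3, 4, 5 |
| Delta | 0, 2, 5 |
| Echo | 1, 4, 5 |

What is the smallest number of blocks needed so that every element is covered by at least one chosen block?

3

Bravo and Delta and Echo together: Bravo ∪ Delta ∪ Echo = {0, 1, 2, 3, 4, 5} — every element is covered.
Only Echo contains 1, so Echo is forced; the remaining 3 elements need at least 2 more blocks (each remaining block adds at most 2) — so at least 3 blocks are needed, and 3 is optimal.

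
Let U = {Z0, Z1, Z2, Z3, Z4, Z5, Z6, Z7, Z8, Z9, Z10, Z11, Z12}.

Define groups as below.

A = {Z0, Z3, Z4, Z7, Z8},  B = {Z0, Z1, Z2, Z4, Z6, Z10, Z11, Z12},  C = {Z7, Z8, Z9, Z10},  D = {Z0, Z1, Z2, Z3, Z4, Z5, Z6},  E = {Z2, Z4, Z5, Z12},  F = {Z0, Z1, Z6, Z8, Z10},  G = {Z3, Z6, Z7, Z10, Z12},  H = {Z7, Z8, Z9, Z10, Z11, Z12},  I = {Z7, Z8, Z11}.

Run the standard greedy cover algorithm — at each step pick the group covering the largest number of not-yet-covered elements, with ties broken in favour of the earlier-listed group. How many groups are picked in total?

4

Greedy: pick B (covers 8 new) → pick A (covers 3 new) → pick C (covers 1 new) → pick D (covers 1 new). Total picks: 4.
(The true minimum cover uses only 2 groups, so greedy is not optimal here.)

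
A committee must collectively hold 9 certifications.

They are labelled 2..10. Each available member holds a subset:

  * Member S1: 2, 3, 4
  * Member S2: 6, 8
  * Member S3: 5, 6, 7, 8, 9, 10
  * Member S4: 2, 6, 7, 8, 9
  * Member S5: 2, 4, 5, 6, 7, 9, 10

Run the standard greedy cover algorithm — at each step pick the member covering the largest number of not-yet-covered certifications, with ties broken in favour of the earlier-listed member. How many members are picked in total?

Greedy: pick S5 (covers 7 new) → pick S1 (covers 1 new) → pick S2 (covers 1 new). Total picks: 3.
(The true minimum cover uses only 2 members, so greedy is not optimal here.)

3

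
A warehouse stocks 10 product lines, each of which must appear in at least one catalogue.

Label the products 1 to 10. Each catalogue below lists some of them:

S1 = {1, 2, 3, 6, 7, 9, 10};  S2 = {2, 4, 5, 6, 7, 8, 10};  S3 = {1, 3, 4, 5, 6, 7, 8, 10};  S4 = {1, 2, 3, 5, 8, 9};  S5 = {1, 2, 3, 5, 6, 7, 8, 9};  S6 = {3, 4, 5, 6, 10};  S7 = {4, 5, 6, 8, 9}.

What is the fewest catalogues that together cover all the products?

S1 and S2 together: S1 ∪ S2 = {1, 2, 3, 4, 5, 6, 7, 8, 9, 10} — every product is covered.
No single catalogue has all 10 products (the largest, S3, has 8), so 2 is optimal.

2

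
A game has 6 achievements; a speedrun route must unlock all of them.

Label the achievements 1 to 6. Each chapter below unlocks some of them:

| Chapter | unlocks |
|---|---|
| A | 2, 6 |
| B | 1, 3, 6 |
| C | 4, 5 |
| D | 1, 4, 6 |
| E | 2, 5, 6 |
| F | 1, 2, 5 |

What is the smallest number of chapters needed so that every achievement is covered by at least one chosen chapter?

3

B and C and E together: B ∪ C ∪ E = {1, 2, 3, 4, 5, 6} — every achievement is covered.
Only B contains 3, so B is forced; the remaining 3 achievements need at least 2 more chapters (each remaining chapter adds at most 2) — so at least 3 chapters are needed, and 3 is optimal.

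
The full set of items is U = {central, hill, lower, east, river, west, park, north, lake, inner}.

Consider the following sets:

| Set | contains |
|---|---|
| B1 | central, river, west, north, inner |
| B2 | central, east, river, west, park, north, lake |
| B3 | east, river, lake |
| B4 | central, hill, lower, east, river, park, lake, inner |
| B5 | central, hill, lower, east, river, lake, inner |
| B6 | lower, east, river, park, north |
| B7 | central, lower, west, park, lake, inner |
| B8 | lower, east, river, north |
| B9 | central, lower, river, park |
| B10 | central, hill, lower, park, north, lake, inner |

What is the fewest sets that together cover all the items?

B2 and B4 cover everything between them: the union {central, hill, lower, east, river, west, park, north, lake, inner} is all of U.
No single set has all 10 items (the largest, B4, has 8), so 2 is optimal.

2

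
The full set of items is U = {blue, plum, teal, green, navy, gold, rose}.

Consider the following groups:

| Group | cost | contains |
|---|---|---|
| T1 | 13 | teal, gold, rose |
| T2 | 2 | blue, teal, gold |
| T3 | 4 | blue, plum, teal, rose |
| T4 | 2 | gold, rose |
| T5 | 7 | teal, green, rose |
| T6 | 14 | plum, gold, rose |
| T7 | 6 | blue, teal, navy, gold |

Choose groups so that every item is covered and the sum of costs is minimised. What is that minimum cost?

T3, T5, T7 together cover every item (T3 ∪ T5 ∪ T7 = {blue, plum, teal, green, navy, gold, rose}); total cost 4 + 7 + 6 = 17.
The greedy pick T2, T3, T7, T5 costs 19; no covering selection beats 17.

17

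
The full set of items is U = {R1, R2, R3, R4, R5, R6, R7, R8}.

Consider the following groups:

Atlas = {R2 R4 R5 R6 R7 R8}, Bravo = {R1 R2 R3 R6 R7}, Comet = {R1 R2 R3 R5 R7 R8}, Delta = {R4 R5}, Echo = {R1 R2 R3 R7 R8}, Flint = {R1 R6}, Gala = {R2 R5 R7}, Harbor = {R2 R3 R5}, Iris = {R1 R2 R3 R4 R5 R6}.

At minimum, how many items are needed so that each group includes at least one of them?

Take H = {R1, R5}. Each listed group contains at least one of these, so H is a hitting set of size 2.
The groups Delta, Echo are pairwise disjoint, so any hitting set needs a separate item for each — at least 2. Hence 2 is optimal.

2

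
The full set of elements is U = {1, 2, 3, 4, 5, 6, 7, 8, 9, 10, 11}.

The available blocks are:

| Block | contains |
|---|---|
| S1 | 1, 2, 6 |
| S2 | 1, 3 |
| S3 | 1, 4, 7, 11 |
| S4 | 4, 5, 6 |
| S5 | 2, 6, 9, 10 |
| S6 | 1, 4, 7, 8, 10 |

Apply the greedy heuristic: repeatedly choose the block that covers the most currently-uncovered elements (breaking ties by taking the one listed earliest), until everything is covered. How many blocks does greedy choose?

5

Greedy: pick S6 (covers 5 new) → pick S5 (covers 3 new) → pick S2 (covers 1 new) → pick S3 (covers 1 new) → pick S4 (covers 1 new). Total picks: 5.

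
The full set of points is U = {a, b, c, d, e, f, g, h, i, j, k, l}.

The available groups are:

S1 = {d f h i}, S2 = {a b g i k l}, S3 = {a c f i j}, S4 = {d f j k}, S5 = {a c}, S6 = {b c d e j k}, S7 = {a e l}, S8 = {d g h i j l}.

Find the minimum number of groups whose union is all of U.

S3, S6, and S8 cover everything between them: the union {a, b, c, d, e, f, g, h, i, j, k, l} is all of U.
No 2 of the 8 groups cover everything (all 28 combinations miss at least one point), so 3 is optimal.

3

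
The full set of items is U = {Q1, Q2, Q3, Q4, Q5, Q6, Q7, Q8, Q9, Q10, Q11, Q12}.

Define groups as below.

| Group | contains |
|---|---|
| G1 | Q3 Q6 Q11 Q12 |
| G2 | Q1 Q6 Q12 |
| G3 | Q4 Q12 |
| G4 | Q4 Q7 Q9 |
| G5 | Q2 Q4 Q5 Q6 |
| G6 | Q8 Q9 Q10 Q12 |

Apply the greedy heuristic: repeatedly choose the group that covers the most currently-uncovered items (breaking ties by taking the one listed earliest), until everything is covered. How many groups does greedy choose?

Greedy: pick G1 (covers 4 new) → pick G4 (covers 3 new) → pick G5 (covers 2 new) → pick G6 (covers 2 new) → pick G2 (covers 1 new). Total picks: 5.

5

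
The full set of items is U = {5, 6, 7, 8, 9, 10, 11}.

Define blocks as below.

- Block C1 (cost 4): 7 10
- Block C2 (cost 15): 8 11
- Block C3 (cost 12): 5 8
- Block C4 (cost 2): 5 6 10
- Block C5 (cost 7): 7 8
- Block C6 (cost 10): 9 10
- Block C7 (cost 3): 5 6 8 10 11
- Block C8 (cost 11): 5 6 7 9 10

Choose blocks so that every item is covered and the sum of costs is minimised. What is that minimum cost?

14

C7, C8 together cover every item (C7 ∪ C8 = {5, 6, 7, 8, 9, 10, 11}); total cost 3 + 11 = 14.
The greedy pick C7, C1, C6 costs 17; no covering selection beats 14.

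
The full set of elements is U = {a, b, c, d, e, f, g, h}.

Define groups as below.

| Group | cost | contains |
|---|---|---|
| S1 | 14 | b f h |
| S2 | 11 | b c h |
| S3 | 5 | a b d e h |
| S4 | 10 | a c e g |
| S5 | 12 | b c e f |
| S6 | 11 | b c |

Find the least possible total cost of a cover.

27

S3, S4, S5 together cover every element (S3 ∪ S4 ∪ S5 = {a, b, c, d, e, f, g, h}); total cost 5 + 10 + 12 = 27.
No covering selection has total cost below 27.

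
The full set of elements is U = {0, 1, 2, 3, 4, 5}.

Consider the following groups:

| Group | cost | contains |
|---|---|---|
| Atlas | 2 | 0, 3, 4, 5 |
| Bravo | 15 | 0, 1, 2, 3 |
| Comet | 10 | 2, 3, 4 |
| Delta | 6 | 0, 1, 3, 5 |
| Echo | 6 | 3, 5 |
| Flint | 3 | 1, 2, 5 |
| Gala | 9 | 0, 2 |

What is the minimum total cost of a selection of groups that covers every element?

Atlas, Flint together cover every element (Atlas ∪ Flint = {0, 1, 2, 3, 4, 5}); total cost 2 + 3 = 5.
No covering selection has total cost below 5.

5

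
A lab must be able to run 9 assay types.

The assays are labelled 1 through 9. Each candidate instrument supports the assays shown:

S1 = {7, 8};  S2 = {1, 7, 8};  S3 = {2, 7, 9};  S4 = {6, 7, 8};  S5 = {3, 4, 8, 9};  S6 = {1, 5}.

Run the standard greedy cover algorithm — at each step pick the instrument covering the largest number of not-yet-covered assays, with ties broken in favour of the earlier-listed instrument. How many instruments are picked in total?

5

Greedy: pick S5 (covers 4 new) → pick S2 (covers 2 new) → pick S3 (covers 1 new) → pick S4 (covers 1 new) → pick S6 (covers 1 new). Total picks: 5.
(The true minimum cover uses only 4 instruments, so greedy is not optimal here.)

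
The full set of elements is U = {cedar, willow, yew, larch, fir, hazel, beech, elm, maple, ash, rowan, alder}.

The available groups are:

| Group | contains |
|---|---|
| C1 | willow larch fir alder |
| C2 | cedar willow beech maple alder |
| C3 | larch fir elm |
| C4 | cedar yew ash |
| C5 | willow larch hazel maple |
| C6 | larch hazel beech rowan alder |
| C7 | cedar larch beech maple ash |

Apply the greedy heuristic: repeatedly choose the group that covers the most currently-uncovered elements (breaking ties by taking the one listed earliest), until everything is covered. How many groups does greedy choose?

4

Greedy: pick C2 (covers 5 new) → pick C3 (covers 3 new) → pick C4 (covers 2 new) → pick C6 (covers 2 new). Total picks: 4.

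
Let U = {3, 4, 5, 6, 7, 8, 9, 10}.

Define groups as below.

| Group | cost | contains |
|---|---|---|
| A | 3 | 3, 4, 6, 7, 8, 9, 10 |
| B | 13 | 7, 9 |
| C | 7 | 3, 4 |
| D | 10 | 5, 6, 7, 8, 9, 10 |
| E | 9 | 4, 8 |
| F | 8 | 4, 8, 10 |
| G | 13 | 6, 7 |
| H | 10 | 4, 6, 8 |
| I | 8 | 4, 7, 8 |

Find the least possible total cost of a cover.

13

A, D together cover every item (A ∪ D = {3, 4, 5, 6, 7, 8, 9, 10}); total cost 3 + 10 = 13.
No covering selection has total cost below 13.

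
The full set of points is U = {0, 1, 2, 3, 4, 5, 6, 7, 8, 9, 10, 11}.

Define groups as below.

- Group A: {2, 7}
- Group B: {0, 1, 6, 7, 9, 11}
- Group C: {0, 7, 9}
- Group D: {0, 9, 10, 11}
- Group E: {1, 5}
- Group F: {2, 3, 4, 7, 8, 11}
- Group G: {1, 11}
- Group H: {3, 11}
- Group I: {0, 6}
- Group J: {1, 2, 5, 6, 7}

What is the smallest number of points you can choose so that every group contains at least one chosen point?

4

Take T = {0, 5, 7, 11}. Each listed group contains at least one of these, so T is a hitting set of size 4.
The groups A, E, H, I are pairwise disjoint, so any hitting set needs a separate point for each — at least 4. Hence 4 is optimal.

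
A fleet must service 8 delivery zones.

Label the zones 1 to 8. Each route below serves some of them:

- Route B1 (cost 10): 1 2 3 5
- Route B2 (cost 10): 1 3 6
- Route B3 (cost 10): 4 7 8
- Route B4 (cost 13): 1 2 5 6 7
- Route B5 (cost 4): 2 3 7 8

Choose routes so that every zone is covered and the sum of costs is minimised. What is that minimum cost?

27

B3, B4, B5 together cover every zone (B3 ∪ B4 ∪ B5 = {1, 2, 3, 4, 5, 6, 7, 8}); total cost 10 + 13 + 4 = 27.
No covering selection has total cost below 27.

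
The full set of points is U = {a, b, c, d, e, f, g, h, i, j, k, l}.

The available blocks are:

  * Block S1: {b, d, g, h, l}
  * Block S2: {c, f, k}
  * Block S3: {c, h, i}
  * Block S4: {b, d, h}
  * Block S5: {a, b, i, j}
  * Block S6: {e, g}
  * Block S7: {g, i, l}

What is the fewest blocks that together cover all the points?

S1 and S2 and S5 and S6 together: S1 ∪ S2 ∪ S5 ∪ S6 = {a, b, c, d, e, f, g, h, i, j, k, l} — every point is covered.
Only S6 contains e, so S6 is forced; the remaining 10 points need at least 3 more blocks (each remaining block adds at most 4) — so at least 4 blocks are needed, and 4 is optimal.

4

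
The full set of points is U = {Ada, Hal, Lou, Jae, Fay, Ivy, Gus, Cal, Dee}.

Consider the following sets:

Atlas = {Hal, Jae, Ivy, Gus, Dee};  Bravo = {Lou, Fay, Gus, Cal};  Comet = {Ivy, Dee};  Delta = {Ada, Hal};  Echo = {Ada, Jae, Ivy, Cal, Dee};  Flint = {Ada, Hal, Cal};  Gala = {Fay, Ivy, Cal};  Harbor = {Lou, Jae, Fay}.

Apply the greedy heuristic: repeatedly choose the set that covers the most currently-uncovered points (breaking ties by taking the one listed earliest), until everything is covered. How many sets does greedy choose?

Greedy: pick Atlas (covers 5 new) → pick Bravo (covers 3 new) → pick Delta (covers 1 new). Total picks: 3.

3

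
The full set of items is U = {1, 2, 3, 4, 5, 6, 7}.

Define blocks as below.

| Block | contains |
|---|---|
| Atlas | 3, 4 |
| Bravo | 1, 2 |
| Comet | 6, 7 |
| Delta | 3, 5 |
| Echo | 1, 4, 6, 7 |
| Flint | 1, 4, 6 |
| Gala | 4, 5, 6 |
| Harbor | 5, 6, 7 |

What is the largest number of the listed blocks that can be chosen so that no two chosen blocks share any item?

Atlas, Bravo, Comet are pairwise disjoint (Atlas={3,4}; Bravo={1,2}; Comet={6,7}).
Every remaining block overlaps one of these, and no 4 of the listed blocks are pairwise disjoint, so 3 is the maximum.

3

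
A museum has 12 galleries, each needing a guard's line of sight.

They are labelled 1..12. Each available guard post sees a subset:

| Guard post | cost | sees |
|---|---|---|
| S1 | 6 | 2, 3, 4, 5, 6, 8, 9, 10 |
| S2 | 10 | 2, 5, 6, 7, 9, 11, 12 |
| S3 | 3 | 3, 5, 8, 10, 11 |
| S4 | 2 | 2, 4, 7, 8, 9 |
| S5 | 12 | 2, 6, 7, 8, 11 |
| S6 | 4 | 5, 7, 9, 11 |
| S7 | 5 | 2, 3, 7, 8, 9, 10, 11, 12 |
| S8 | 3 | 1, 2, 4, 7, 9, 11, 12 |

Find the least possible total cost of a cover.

S1, S8 together cover every gallery (S1 ∪ S8 = {1, 2, 3, 4, 5, 6, 7, 8, 9, 10, 11, 12}); total cost 6 + 3 = 9.
The greedy pick S4, S3, S8, S1 costs 14; no covering selection beats 9.

9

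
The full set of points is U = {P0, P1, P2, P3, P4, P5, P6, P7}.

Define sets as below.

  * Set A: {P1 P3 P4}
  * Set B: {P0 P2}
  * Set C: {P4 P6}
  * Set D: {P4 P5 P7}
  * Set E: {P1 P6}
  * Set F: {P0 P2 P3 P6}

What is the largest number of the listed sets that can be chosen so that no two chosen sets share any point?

3

B, D, E are pairwise disjoint (B={P0,P2}; D={P4,P5,P7}; E={P1,P6}).
Every remaining set overlaps one of these, and no 4 of the listed sets are pairwise disjoint, so 3 is the maximum.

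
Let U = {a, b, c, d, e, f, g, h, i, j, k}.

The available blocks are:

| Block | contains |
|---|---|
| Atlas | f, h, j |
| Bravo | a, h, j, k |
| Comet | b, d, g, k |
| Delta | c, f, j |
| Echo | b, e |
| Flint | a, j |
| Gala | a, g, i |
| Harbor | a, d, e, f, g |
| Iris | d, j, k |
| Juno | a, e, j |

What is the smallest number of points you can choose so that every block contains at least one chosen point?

T = {a, b, j} meets every block (each contains at least one member of T), and |T| = 3.
The blocks Atlas, Echo, Gala are pairwise disjoint, so any hitting set needs a separate point for each — at least 3. Hence 3 is optimal.

3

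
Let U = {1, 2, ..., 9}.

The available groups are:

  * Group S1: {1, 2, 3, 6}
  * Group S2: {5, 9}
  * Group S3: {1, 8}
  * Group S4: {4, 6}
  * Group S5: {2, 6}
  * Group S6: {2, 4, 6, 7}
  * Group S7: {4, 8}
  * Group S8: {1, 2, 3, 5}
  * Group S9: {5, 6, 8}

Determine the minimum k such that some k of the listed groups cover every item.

4

S1 and S2 and S3 and S6 together: S1 ∪ S2 ∪ S3 ∪ S6 = {1, 2, 3, 4, 5, 6, 7, 8, 9} — every item is covered.
No 3 of the 9 groups cover everything (all 84 combinations miss at least one item), so 4 is optimal.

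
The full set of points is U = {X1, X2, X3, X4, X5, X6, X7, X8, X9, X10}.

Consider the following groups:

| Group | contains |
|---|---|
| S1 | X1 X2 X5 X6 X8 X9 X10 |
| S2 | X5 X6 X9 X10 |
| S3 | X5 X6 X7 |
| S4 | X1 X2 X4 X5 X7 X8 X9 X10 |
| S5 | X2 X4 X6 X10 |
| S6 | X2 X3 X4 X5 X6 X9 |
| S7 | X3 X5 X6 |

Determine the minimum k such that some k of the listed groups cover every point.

2

S4 and S6 together: S4 ∪ S6 = {X1, X2, X3, X4, X5, X6, X7, X8, X9, X10} — every point is covered.
No single group has all 10 points (the largest, S4, has 8), so 2 is optimal.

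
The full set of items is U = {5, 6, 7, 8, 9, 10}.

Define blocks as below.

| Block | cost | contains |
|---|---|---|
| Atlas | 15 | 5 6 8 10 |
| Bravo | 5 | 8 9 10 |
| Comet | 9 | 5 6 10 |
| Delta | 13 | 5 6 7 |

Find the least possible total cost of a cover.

18

Bravo, Delta together cover every item (Bravo ∪ Delta = {5, 6, 7, 8, 9, 10}); total cost 5 + 13 = 18.
No covering selection has total cost below 18.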